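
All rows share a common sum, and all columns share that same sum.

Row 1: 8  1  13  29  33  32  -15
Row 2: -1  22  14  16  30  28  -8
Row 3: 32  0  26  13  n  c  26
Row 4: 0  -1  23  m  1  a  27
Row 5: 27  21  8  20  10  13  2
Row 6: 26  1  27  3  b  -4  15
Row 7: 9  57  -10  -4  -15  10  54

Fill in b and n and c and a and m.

b = 33, n = 9, c = -5, a = 27, m = 24

Rows 1 and 2 both sum to 101, so that's the common total.
The known cells in row 6 total 68, leaving 101 − 68 = 33 for the blank.
The known cells in column 5 total 92, leaving 101 − 92 = 9 for the blank.
The known cells in column 4 total 77, leaving 101 − 77 = 24 for the blank.
The known cells in row 3 total 106, leaving 101 − 106 = -5 for the blank.
The known cells in row 4 total 74, leaving 101 − 74 = 27 for the blank.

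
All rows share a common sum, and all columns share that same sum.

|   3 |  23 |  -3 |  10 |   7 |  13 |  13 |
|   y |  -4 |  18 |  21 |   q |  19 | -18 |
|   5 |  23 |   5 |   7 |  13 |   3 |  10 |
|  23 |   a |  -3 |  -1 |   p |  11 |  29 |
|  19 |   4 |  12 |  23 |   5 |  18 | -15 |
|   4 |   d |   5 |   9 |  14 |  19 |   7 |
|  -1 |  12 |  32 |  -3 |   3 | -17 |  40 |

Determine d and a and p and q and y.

d = 8, a = 0, p = 7, q = 17, y = 13

Rows 1 and 3 both sum to 66, so that's the common total.
The known cells in row 6 total 58, leaving 66 − 58 = 8 for the blank.
The known cells in column 2 total 66, leaving 66 − 66 = 0 for the blank.
The known cells in row 4 total 59, leaving 66 − 59 = 7 for the blank.
The known cells in column 5 total 49, leaving 66 − 49 = 17 for the blank.
The known cells in row 2 total 53, leaving 66 − 53 = 13 for the blank.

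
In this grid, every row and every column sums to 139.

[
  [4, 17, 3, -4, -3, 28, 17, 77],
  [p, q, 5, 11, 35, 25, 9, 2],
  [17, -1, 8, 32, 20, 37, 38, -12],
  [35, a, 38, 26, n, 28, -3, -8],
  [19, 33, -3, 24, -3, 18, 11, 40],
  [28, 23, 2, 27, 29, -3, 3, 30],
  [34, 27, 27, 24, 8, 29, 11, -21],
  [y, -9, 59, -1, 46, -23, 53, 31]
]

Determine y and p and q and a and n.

Column 5: -3 + 35 + 20 − 3 + 29 + 8 + 46 = 132, so its missing entry is 139 − 132 = 7.
Row 4: 35 + 38 + 26 + 7 + 28 − 3 − 8 = 123, so its missing entry is 139 − 123 = 16.
Column 2: 17 − 1 + 16 + 33 + 23 + 27 − 9 = 106, so its missing entry is 139 − 106 = 33.
Row 8: -9 + 59 − 1 + 46 − 23 + 53 + 31 = 156, so its missing entry is 139 − 156 = -17.
Row 2: 33 + 5 + 11 + 35 + 25 + 9 + 2 = 120, so its missing entry is 139 − 120 = 19.

y = -17, p = 19, q = 33, a = 16, n = 7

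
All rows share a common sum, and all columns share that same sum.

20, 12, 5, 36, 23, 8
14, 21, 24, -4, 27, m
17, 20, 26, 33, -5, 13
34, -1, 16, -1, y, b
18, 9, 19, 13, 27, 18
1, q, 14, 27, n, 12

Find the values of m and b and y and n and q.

m = 22, b = 31, y = 25, n = 7, q = 43

Rows 1 and 3 both sum to 104, so that's the common total.
The known cells in row 2 total 82, leaving 104 − 82 = 22 for the blank.
The known cells in column 2 total 61, leaving 104 − 61 = 43 for the blank.
The known cells in row 6 total 97, leaving 104 − 97 = 7 for the blank.
The known cells in column 5 total 79, leaving 104 − 79 = 25 for the blank.
The known cells in row 4 total 73, leaving 104 − 73 = 31 for the blank.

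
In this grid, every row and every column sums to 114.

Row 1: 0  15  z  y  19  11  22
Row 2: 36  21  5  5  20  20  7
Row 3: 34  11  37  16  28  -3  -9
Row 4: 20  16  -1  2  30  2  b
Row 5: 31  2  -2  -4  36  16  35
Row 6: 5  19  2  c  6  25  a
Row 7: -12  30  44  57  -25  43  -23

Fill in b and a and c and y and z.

Column 3: 5 + 37 − 1 − 2 + 2 + 44 = 85, so its missing entry is 114 − 85 = 29.
Row 1: 0 + 15 + 29 + 19 + 11 + 22 = 96, so its missing entry is 114 − 96 = 18.
Row 4: 20 + 16 − 1 + 2 + 30 + 2 = 69, so its missing entry is 114 − 69 = 45.
Column 7: 22 + 7 − 9 + 45 + 35 − 23 = 77, so its missing entry is 114 − 77 = 37.
Row 6: 5 + 19 + 2 + 6 + 25 + 37 = 94, so its missing entry is 114 − 94 = 20.

b = 45, a = 37, c = 20, y = 18, z = 29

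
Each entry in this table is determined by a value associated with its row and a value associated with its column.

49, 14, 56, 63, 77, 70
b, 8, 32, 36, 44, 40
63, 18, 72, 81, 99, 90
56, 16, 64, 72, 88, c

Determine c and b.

c = 80, b = 28

Each row is a constant multiple of every other row — this is a multiplication table with the headers hidden.
Row 4 is 64/56 = 8/7 times row 1, so its entry in column 6 is 70 × 8/7 = 80.
Row 2 is 32/56 = 4/7 times row 1, so its entry in column 1 is 49 × 4/7 = 28.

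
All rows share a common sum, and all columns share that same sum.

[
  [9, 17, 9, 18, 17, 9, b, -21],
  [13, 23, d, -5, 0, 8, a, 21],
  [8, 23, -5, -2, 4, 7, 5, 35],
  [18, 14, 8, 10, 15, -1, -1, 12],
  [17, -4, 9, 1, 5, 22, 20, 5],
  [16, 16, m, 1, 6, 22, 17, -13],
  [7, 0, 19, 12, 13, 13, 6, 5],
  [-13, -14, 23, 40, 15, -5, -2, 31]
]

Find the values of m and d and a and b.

Rows 3 and 4 both sum to 75, so that's the common total.
Row 1: 9 + 17 + 9 + 18 + 17 + 9 − 21 = 58, so its missing entry is 75 − 58 = 17.
Column 7: 17 + 5 − 1 + 20 + 17 + 6 − 2 = 62, so its missing entry is 75 − 62 = 13.
Row 2: 13 + 23 − 5 + 0 + 8 + 13 + 21 = 73, so its missing entry is 75 − 73 = 2.
Row 6: 16 + 16 + 1 + 6 + 22 + 17 − 13 = 65, so its missing entry is 75 − 65 = 10.

m = 10, d = 2, a = 13, b = 17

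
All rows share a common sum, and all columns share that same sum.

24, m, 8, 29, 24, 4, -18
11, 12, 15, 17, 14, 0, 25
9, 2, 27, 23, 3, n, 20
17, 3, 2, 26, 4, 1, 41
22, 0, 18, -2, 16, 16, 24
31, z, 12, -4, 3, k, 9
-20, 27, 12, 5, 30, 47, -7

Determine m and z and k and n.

Rows 2 and 4 both sum to 94, so that's the common total.
Row 1: 24 + 8 + 29 + 24 + 4 − 18 = 71, so its missing entry is 94 − 71 = 23.
Row 3: 9 + 2 + 27 + 23 + 3 + 20 = 84, so its missing entry is 94 − 84 = 10.
Column 6: 4 + 0 + 10 + 1 + 16 + 47 = 78, so its missing entry is 94 − 78 = 16.
Row 6: 31 + 12 − 4 + 3 + 16 + 9 = 67, so its missing entry is 94 − 67 = 27.

m = 23, z = 27, k = 16, n = 10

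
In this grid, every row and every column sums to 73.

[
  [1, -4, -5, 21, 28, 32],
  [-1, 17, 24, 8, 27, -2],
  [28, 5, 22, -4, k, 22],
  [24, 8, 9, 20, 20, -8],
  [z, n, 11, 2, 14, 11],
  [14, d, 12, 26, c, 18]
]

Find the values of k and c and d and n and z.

Row 3 has 28 + 5 + 22 − 4 + 22 = 73; the blank must be 73 − 73 = 0.
Column 1 has 1 − 1 + 28 + 24 + 14 = 66; the blank must be 73 − 66 = 7.
Column 5 has 28 + 27 + 0 + 20 + 14 = 89; the blank must be 73 − 89 = -16.
Row 6 has 14 + 12 + 26 − 16 + 18 = 54; the blank must be 73 − 54 = 19.
Row 5 has 7 + 11 + 2 + 14 + 11 = 45; the blank must be 73 − 45 = 28.

k = 0, c = -16, d = 19, n = 28, z = 7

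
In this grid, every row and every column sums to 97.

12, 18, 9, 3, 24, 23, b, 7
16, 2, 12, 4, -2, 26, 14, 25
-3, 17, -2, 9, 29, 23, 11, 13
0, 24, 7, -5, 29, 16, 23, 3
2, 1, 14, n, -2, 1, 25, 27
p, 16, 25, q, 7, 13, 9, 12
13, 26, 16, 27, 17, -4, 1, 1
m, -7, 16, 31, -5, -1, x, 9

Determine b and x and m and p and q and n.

The known cells in row 5 total 68, leaving 97 − 68 = 29 for the blank.
The known cells in row 1 total 96, leaving 97 − 96 = 1 for the blank.
The known cells in column 7 total 84, leaving 97 − 84 = 13 for the blank.
The known cells in row 8 total 56, leaving 97 − 56 = 41 for the blank.
The known cells in column 1 total 81, leaving 97 − 81 = 16 for the blank.
The known cells in row 6 total 98, leaving 97 − 98 = -1 for the blank.

b = 1, x = 13, m = 41, p = 16, q = -1, n = 29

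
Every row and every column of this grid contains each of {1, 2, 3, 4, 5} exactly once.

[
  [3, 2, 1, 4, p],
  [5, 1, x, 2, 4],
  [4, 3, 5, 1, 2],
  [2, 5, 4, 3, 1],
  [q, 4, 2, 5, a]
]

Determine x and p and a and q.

x = 3, p = 5, a = 3, q = 1

At (row 2, col 3): row 2 already has {1, 2, 4, 5}, so the value is 3.
For row 5, column 1: column 1 already has {2, 3, 4, 5}; that leaves 1.
For row 5, column 5: row 5 already has {1, 2, 4, 5}; that leaves 3.
At (row 1, col 5): row 1 already has {1, 2, 3, 4}, so the value is 5.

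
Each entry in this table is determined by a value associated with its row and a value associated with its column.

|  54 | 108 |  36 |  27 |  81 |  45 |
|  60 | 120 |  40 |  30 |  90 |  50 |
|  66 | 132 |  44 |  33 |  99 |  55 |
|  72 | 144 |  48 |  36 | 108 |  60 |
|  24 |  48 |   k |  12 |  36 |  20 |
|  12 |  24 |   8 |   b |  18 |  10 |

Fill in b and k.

Each row is a constant multiple of every other row — this is a multiplication table with the headers hidden.
Row 6 is 24/108 = 2/9 times row 1, so its entry in column 4 is 27 × 2/9 = 6.
Row 5 is 48/108 = 4/9 times row 1, so its entry in column 3 is 36 × 4/9 = 16.

b = 6, k = 16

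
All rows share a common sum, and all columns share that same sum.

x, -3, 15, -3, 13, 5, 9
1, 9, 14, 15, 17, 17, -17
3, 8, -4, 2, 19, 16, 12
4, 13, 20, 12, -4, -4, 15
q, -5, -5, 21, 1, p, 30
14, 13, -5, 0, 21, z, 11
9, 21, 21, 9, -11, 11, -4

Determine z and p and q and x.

Rows 2 and 3 both sum to 56, so that's the common total.
The known cells in row 6 total 54, leaving 56 − 54 = 2 for the blank.
The known cells in column 6 total 47, leaving 56 − 47 = 9 for the blank.
The known cells in row 5 total 51, leaving 56 − 51 = 5 for the blank.
The known cells in row 1 total 36, leaving 56 − 36 = 20 for the blank.

z = 2, p = 9, q = 5, x = 20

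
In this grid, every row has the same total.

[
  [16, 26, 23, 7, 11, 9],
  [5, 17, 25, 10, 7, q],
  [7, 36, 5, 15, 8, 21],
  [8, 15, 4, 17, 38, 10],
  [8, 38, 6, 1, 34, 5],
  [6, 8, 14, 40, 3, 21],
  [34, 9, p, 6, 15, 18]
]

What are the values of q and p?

The complete rows each total 92.
Row 2 is missing 92 − 64 = 28 (since 5 + 17 + 25 + 10 + 7 = 64).
Row 7 is missing 92 − 82 = 10 (since 34 + 9 + 6 + 15 + 18 = 82).

q = 28, p = 10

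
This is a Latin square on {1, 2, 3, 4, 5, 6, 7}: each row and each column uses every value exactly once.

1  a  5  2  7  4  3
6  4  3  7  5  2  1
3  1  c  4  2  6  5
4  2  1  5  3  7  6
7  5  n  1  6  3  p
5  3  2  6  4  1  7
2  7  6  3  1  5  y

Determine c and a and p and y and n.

c = 7, a = 6, p = 2, y = 4, n = 4

For row 1, column 2: row 1 already has {1, 2, 3, 4, 5, 7}; that leaves 6.
At (row 3, col 3): row 3 already has {1, 2, 3, 4, 5, 6}, so the value is 7.
At (row 5, col 3): column 3 already has {1, 2, 3, 5, 6, 7}, so the value is 4.
At (row 5, col 7): row 5 already has {1, 3, 4, 5, 6, 7}, so the value is 2.
At (row 7, col 7): row 7 already has {1, 2, 3, 5, 6, 7}, so the value is 4.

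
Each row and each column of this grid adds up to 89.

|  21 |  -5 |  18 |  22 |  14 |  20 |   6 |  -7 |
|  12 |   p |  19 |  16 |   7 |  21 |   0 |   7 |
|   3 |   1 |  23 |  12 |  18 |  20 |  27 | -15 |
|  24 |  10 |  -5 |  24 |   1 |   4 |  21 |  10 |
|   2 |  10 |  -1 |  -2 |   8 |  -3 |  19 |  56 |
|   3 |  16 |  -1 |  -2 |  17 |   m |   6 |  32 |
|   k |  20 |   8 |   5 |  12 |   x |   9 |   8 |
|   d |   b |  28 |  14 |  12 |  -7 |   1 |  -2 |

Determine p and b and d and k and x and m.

p = 7, b = 30, d = 13, k = 11, x = 16, m = 18

The known cells in row 6 total 71, leaving 89 − 71 = 18 for the blank.
The known cells in column 6 total 73, leaving 89 − 73 = 16 for the blank.
The known cells in row 2 total 82, leaving 89 − 82 = 7 for the blank.
The known cells in column 2 total 59, leaving 89 − 59 = 30 for the blank.
The known cells in row 8 total 76, leaving 89 − 76 = 13 for the blank.
The known cells in row 7 total 78, leaving 89 − 78 = 11 for the blank.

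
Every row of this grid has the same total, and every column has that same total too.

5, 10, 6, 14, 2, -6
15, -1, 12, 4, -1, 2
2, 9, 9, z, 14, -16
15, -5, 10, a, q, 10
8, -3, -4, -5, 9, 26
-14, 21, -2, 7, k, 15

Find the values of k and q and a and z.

Rows 1 and 2 both sum to 31, so that's the common total.
Row 3 has 2 + 9 + 9 + 14 − 16 = 18; the blank must be 31 − 18 = 13.
Row 6 has -14 + 21 − 2 + 7 + 15 = 27; the blank must be 31 − 27 = 4.
Column 4 has 14 + 4 + 13 − 5 + 7 = 33; the blank must be 31 − 33 = -2.
Row 4 has 15 − 5 + 10 − 2 + 10 = 28; the blank must be 31 − 28 = 3.

k = 4, q = 3, a = -2, z = 13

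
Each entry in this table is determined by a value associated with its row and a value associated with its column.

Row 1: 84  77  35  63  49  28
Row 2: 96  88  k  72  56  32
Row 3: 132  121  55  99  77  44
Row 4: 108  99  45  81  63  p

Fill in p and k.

p = 36, k = 40

Each row is a constant multiple of every other row — this is a multiplication table with the headers hidden.
Row 4 is 99/77 = 9/7 times row 1, so its entry in column 6 is 28 × 9/7 = 36.
Row 2 is 88/77 = 8/7 times row 1, so its entry in column 3 is 35 × 8/7 = 40.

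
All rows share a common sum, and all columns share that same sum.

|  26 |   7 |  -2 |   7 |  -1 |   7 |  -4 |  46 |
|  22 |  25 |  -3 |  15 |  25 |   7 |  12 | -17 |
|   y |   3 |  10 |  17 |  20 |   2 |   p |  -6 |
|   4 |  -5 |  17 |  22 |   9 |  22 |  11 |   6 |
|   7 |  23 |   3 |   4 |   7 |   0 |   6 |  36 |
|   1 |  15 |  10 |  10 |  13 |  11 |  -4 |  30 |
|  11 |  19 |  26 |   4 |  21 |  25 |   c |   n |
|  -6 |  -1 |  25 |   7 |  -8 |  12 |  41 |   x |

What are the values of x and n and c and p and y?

x = 16, n = -25, c = 5, p = 19, y = 21

Rows 1 and 2 both sum to 86, so that's the common total.
Row 8 has -6 − 1 + 25 + 7 − 8 + 12 + 41 = 70; the blank must be 86 − 70 = 16.
Column 1 has 26 + 22 + 4 + 7 + 1 + 11 − 6 = 65; the blank must be 86 − 65 = 21.
Column 8 has 46 − 17 − 6 + 6 + 36 + 30 + 16 = 111; the blank must be 86 − 111 = -25.
Row 3 has 21 + 3 + 10 + 17 + 20 + 2 − 6 = 67; the blank must be 86 − 67 = 19.
Row 7 has 11 + 19 + 26 + 4 + 21 + 25 − 25 = 81; the blank must be 86 − 81 = 5.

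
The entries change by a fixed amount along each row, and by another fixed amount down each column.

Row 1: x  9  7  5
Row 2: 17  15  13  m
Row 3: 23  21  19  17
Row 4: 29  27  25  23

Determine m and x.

m = 11, x = 11

Along each row the entries change by -2 per step; down each column they change by 6.
Row 2: from 17 at column 1, stepping by -2 to column 4 gives 11.
Row 1: from 9 at column 2, stepping by -2 to column 1 gives 11.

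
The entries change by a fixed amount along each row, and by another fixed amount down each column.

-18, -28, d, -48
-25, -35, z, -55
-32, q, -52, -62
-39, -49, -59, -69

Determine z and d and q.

Along each row the entries change by -10 per step; down each column they change by -7.
Row 2: from -25 at column 1, stepping by -10 to column 3 gives -45.
Row 1: from -18 at column 1, stepping by -10 to column 3 gives -38.
Row 3: from -32 at column 1, stepping by -10 to column 2 gives -42.

z = -45, d = -38, q = -42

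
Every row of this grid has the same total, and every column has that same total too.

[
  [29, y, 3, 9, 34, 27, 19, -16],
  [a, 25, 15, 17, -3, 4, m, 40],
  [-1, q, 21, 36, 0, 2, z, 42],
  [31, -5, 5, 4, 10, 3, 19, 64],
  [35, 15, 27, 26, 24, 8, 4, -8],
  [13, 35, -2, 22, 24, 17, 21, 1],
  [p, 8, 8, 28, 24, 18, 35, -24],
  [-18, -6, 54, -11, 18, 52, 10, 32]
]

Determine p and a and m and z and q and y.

p = 34, a = 8, m = 25, z = -2, q = 33, y = 26

Rows 4 and 5 both sum to 131, so that's the common total.
The known cells in row 1 total 105, leaving 131 − 105 = 26 for the blank.
The known cells in column 2 total 98, leaving 131 − 98 = 33 for the blank.
The known cells in row 3 total 133, leaving 131 − 133 = -2 for the blank.
The known cells in row 7 total 97, leaving 131 − 97 = 34 for the blank.
The known cells in column 1 total 123, leaving 131 − 123 = 8 for the blank.
The known cells in row 2 total 106, leaving 131 − 106 = 25 for the blank.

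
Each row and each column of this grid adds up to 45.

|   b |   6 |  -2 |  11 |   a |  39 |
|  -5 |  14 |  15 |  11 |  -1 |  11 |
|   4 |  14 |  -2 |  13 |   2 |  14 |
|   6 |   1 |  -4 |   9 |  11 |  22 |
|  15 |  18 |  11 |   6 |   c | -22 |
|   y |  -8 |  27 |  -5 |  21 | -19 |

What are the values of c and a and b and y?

Row 5: 15 + 18 + 11 + 6 − 22 = 28, so its missing entry is 45 − 28 = 17.
Row 6: -8 + 27 − 5 + 21 − 19 = 16, so its missing entry is 45 − 16 = 29.
Column 5: -1 + 2 + 11 + 17 + 21 = 50, so its missing entry is 45 − 50 = -5.
Row 1: 6 − 2 + 11 − 5 + 39 = 49, so its missing entry is 45 − 49 = -4.

c = 17, a = -5, b = -4, y = 29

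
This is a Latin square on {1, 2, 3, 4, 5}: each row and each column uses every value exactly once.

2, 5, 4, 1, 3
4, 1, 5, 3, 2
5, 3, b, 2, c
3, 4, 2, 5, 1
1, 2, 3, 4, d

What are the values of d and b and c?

Cell (5,5): row 5 already has {1, 2, 3, 4} → 5.
At (row 3, col 5): column 5 already has {1, 2, 3, 5}, so the value is 4.
For row 3, column 3: row 3 already has {2, 3, 4, 5}; that leaves 1.

d = 5, b = 1, c = 4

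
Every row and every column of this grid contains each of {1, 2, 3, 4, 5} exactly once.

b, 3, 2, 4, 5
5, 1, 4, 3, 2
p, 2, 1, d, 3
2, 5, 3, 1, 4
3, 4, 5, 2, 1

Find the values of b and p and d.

At (row 3, col 4): column 4 already has {1, 2, 3, 4}, so the value is 5.
For row 3, column 1: row 3 already has {1, 2, 3, 5}; that leaves 4.
At (row 1, col 1): row 1 already has {2, 3, 4, 5}, so the value is 1.

b = 1, p = 4, d = 5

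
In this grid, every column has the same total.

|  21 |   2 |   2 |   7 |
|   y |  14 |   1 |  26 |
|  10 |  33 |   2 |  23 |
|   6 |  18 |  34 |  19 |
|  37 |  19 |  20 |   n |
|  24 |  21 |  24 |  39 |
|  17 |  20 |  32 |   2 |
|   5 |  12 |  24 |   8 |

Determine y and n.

Columns 2 and 3 both add up to 139, so every column sums to 139.
Column 1: 21 + 10 + 6 + 37 + 24 + 17 + 5 = 120, so the missing entry is 139 − 120 = 19.
Column 4: 7 + 26 + 23 + 19 + 39 + 2 + 8 = 124, so the missing entry is 139 − 124 = 15.

y = 19, n = 15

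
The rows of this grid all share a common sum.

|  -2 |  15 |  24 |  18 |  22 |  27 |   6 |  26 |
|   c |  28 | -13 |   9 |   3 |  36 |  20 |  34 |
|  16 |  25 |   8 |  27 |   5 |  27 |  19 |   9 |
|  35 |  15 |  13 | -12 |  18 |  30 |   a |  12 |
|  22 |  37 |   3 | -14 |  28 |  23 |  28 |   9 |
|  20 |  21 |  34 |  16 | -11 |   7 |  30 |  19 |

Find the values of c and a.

c = 19, a = 25

Row 1 sums to 136 and so does row 5; that's the common total.
In row 2 the known cells total 117, leaving 136 − 117 = 19.
In row 4 the known cells total 111, leaving 136 − 111 = 25.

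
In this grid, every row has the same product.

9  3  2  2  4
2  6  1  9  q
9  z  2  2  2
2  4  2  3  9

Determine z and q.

Rows 1 and 4 each multiply to 432, so every row has product 432.
Row 3: 9×2×2×2 = 72, so the missing entry is 432 ÷ 72 = 6.
Row 2: 2×6×1×9 = 108, so the missing entry is 432 ÷ 108 = 4.

z = 6, q = 4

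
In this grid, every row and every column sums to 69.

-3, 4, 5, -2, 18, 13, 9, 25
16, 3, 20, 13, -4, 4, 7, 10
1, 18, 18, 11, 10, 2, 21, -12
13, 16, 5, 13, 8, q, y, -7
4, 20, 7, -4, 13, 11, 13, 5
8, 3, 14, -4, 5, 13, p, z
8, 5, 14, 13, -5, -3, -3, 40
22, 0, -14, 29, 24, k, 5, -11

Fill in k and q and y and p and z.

Column 8: 25 + 10 − 12 − 7 + 5 + 40 − 11 = 50, so its missing entry is 69 − 50 = 19.
Row 6: 8 + 3 + 14 − 4 + 5 + 13 + 19 = 58, so its missing entry is 69 − 58 = 11.
Column 7: 9 + 7 + 21 + 13 + 11 − 3 + 5 = 63, so its missing entry is 69 − 63 = 6.
Row 8: 22 + 0 − 14 + 29 + 24 + 5 − 11 = 55, so its missing entry is 69 − 55 = 14.
Row 4: 13 + 16 + 5 + 13 + 8 + 6 − 7 = 54, so its missing entry is 69 − 54 = 15.

k = 14, q = 15, y = 6, p = 11, z = 19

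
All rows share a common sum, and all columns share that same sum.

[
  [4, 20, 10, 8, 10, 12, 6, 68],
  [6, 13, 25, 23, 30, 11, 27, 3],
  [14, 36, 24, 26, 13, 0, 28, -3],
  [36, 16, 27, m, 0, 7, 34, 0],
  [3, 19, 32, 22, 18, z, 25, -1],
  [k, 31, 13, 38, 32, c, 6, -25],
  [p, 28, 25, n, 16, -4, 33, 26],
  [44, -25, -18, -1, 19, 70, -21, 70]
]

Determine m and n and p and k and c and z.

Rows 1 and 2 both sum to 138, so that's the common total.
The known cells in row 5 total 118, leaving 138 − 118 = 20 for the blank.
The known cells in column 6 total 116, leaving 138 − 116 = 22 for the blank.
The known cells in row 4 total 120, leaving 138 − 120 = 18 for the blank.
The known cells in row 6 total 117, leaving 138 − 117 = 21 for the blank.
The known cells in column 1 total 128, leaving 138 − 128 = 10 for the blank.
The known cells in row 7 total 134, leaving 138 − 134 = 4 for the blank.

m = 18, n = 4, p = 10, k = 21, c = 22, z = 20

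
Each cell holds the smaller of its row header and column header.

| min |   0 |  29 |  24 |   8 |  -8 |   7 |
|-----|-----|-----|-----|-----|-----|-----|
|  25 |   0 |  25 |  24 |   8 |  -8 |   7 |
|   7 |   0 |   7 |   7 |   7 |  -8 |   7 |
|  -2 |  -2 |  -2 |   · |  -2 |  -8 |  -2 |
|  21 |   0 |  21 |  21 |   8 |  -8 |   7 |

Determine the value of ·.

-2

min(-2, 24) = -2.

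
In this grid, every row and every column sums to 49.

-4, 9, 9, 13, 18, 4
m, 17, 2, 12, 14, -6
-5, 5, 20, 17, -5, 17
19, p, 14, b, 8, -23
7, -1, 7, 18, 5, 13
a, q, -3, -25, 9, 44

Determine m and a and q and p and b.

m = 10, a = 22, q = 2, p = 17, b = 14

Column 4: 13 + 12 + 17 + 18 − 25 = 35, so its missing entry is 49 − 35 = 14.
Row 4: 19 + 14 + 14 + 8 − 23 = 32, so its missing entry is 49 − 32 = 17.
Column 2: 9 + 17 + 5 + 17 − 1 = 47, so its missing entry is 49 − 47 = 2.
Row 6: 2 − 3 − 25 + 9 + 44 = 27, so its missing entry is 49 − 27 = 22.
Row 2: 17 + 2 + 12 + 14 − 6 = 39, so its missing entry is 49 − 39 = 10.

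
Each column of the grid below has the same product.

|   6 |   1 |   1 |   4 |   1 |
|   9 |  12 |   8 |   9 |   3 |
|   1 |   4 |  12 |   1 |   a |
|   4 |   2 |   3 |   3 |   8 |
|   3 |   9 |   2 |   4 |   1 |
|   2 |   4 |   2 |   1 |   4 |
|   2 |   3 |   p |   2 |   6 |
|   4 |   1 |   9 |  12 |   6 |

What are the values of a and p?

Columns 2 and 4 each multiply to 10368, so every column has product 10368.
Column 5: 1×3×8×1×4×6×6 = 3456, so the missing entry is 10368 ÷ 3456 = 3.
Column 3: 1×8×12×3×2×2×9 = 10368, so the missing entry is 10368 ÷ 10368 = 1.

a = 3, p = 1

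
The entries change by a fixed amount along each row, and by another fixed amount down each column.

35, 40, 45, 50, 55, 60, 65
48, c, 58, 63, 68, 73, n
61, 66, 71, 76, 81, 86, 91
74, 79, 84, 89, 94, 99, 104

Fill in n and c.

Along each row the entries change by 5 per step; down each column they change by 13.
Row 2: from 48 at column 1, stepping by 5 to column 7 gives 78.
Row 2: from 48 at column 1, stepping by 5 to column 2 gives 53.

n = 78, c = 53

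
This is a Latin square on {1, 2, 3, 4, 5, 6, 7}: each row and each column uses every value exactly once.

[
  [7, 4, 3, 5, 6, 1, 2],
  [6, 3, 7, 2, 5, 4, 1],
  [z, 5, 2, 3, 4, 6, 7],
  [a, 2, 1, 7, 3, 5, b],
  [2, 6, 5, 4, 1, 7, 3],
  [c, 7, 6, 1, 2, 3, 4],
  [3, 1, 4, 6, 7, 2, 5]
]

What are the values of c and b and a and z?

c = 5, b = 6, a = 4, z = 1

Cell (6,1): row 6 already has {1, 2, 3, 4, 6, 7} → 5.
Cell (3,1): row 3 already has {2, 3, 4, 5, 6, 7} → 1.
At (row 4, col 1): column 1 already has {1, 2, 3, 5, 6, 7}, so the value is 4.
At (row 4, col 7): row 4 already has {1, 2, 3, 4, 5, 7}, so the value is 6.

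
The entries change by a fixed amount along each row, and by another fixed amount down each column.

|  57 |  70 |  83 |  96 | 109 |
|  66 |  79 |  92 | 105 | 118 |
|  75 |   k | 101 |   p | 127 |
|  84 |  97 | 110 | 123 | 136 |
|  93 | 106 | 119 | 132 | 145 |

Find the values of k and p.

Along each row the entries change by 13 per step; down each column they change by 9.
Row 3: from 75 at column 1, stepping by 13 to column 2 gives 88.
Row 3: from 75 at column 1, stepping by 13 to column 4 gives 114.

k = 88, p = 114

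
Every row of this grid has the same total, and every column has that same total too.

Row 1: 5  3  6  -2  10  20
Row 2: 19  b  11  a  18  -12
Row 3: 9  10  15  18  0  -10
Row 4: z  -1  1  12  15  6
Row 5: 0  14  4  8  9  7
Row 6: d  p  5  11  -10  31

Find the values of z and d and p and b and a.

z = 9, d = 0, p = 5, b = 11, a = -5

Rows 1 and 3 both sum to 42, so that's the common total.
Row 4: -1 + 1 + 12 + 15 + 6 = 33, so its missing entry is 42 − 33 = 9.
Column 1: 5 + 19 + 9 + 9 + 0 = 42, so its missing entry is 42 − 42 = 0.
Row 6: 0 + 5 + 11 − 10 + 31 = 37, so its missing entry is 42 − 37 = 5.
Column 2: 3 + 10 − 1 + 14 + 5 = 31, so its missing entry is 42 − 31 = 11.
Row 2: 19 + 11 + 11 + 18 − 12 = 47, so its missing entry is 42 − 47 = -5.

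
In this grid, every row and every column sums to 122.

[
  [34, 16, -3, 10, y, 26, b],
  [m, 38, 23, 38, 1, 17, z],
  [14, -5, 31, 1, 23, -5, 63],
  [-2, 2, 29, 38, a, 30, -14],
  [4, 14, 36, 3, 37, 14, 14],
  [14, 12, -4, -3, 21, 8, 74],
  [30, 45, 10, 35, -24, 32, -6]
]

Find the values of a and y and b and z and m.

a = 39, y = 25, b = 14, z = -23, m = 28

Row 4: -2 + 2 + 29 + 38 + 30 − 14 = 83, so its missing entry is 122 − 83 = 39.
Column 5: 1 + 23 + 39 + 37 + 21 − 24 = 97, so its missing entry is 122 − 97 = 25.
Row 1: 34 + 16 − 3 + 10 + 25 + 26 = 108, so its missing entry is 122 − 108 = 14.
Column 1: 34 + 14 − 2 + 4 + 14 + 30 = 94, so its missing entry is 122 − 94 = 28.
Row 2: 28 + 38 + 23 + 38 + 1 + 17 = 145, so its missing entry is 122 − 145 = -23.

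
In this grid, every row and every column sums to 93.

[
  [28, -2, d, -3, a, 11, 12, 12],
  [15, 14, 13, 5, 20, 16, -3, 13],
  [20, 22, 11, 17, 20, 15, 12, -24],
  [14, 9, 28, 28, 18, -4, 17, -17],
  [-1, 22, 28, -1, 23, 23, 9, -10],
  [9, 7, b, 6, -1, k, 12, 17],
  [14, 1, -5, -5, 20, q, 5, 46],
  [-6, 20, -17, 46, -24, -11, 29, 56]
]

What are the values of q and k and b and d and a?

Column 5 has 20 + 20 + 18 + 23 − 1 + 20 − 24 = 76; the blank must be 93 − 76 = 17.
Row 7 has 14 + 1 − 5 − 5 + 20 + 5 + 46 = 76; the blank must be 93 − 76 = 17.
Column 6 has 11 + 16 + 15 − 4 + 23 + 17 − 11 = 67; the blank must be 93 − 67 = 26.
Row 1 has 28 − 2 − 3 + 17 + 11 + 12 + 12 = 75; the blank must be 93 − 75 = 18.
Row 6 has 9 + 7 + 6 − 1 + 26 + 12 + 17 = 76; the blank must be 93 − 76 = 17.

q = 17, k = 26, b = 17, d = 18, a = 17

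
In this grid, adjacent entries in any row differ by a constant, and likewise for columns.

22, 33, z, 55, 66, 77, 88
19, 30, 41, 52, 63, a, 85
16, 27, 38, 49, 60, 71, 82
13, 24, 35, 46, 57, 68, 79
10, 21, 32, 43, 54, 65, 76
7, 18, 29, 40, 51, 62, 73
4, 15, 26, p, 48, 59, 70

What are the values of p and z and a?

p = 37, z = 44, a = 74

Along each row the entries change by 11 per step; down each column they change by -3.
Row 7: from 4 at column 1, stepping by 11 to column 4 gives 37.
Row 1: from 22 at column 1, stepping by 11 to column 3 gives 44.
Row 2: from 19 at column 1, stepping by 11 to column 6 gives 74.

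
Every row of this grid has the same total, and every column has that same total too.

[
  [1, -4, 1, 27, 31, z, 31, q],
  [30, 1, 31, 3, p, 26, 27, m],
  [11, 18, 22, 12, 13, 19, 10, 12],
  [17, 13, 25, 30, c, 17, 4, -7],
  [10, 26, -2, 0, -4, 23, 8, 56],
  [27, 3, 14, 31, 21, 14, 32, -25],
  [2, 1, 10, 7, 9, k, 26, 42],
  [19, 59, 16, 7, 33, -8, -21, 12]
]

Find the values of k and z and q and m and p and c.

Rows 3 and 5 both sum to 117, so that's the common total.
Row 4: 17 + 13 + 25 + 30 + 17 + 4 − 7 = 99, so its missing entry is 117 − 99 = 18.
Row 7: 2 + 1 + 10 + 7 + 9 + 26 + 42 = 97, so its missing entry is 117 − 97 = 20.
Column 5: 31 + 13 + 18 − 4 + 21 + 9 + 33 = 121, so its missing entry is 117 − 121 = -4.
Row 2: 30 + 1 + 31 + 3 − 4 + 26 + 27 = 114, so its missing entry is 117 − 114 = 3.
Column 8: 3 + 12 − 7 + 56 − 25 + 42 + 12 = 93, so its missing entry is 117 − 93 = 24.
Row 1: 1 − 4 + 1 + 27 + 31 + 31 + 24 = 111, so its missing entry is 117 − 111 = 6.

k = 20, z = 6, q = 24, m = 3, p = -4, c = 18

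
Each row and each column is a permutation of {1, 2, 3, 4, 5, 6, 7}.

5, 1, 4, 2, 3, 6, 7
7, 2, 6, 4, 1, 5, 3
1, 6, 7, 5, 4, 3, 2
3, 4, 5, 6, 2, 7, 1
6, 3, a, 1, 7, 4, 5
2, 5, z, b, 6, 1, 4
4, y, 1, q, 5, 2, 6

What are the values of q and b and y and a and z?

At (row 7, col 2): column 2 already has {1, 2, 3, 4, 5, 6}, so the value is 7.
For row 5, column 3: row 5 already has {1, 3, 4, 5, 6, 7}; that leaves 2.
For row 7, column 4: row 7 already has {1, 2, 4, 5, 6, 7}; that leaves 3.
Cell (6,4): column 4 already has {1, 2, 3, 4, 5, 6} → 7.
For row 6, column 3: row 6 already has {1, 2, 4, 5, 6, 7}; that leaves 3.

q = 3, b = 7, y = 7, a = 2, z = 3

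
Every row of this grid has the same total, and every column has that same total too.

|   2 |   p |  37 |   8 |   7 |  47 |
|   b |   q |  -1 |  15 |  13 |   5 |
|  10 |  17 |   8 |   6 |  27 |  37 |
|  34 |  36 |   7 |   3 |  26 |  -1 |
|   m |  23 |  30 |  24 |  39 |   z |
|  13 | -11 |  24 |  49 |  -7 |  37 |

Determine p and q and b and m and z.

p = 4, q = 36, b = 37, m = 9, z = -20

Rows 3 and 4 both sum to 105, so that's the common total.
Row 1: 2 + 37 + 8 + 7 + 47 = 101, so its missing entry is 105 − 101 = 4.
Column 2: 4 + 17 + 36 + 23 − 11 = 69, so its missing entry is 105 − 69 = 36.
Column 6: 47 + 5 + 37 − 1 + 37 = 125, so its missing entry is 105 − 125 = -20.
Row 5: 23 + 30 + 24 + 39 − 20 = 96, so its missing entry is 105 − 96 = 9.
Row 2: 36 − 1 + 15 + 13 + 5 = 68, so its missing entry is 105 − 68 = 37.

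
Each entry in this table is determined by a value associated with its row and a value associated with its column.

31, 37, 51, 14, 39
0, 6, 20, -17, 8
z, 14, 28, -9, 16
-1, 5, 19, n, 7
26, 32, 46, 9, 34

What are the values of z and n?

The difference between any two rows is the same in every column — this is an addition table with the headers hidden.
Row 3 minus row 1 is 14 − 37 = -23, so its entry in column 1 is 31 + (-23) = 8.
Row 4 minus row 1 is 5 − 37 = -32, so its entry in column 4 is 14 + (-32) = -18.

z = 8, n = -18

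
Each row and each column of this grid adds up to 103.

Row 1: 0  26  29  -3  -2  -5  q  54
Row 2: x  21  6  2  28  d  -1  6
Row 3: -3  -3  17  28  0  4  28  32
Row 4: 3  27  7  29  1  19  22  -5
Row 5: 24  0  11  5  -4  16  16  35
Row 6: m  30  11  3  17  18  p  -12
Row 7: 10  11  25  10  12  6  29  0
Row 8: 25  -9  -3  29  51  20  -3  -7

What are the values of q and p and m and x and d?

q = 4, p = 8, m = 28, x = 16, d = 25

The known cells in column 6 total 78, leaving 103 − 78 = 25 for the blank.
The known cells in row 1 total 99, leaving 103 − 99 = 4 for the blank.
The known cells in column 7 total 95, leaving 103 − 95 = 8 for the blank.
The known cells in row 6 total 75, leaving 103 − 75 = 28 for the blank.
The known cells in row 2 total 87, leaving 103 − 87 = 16 for the blank.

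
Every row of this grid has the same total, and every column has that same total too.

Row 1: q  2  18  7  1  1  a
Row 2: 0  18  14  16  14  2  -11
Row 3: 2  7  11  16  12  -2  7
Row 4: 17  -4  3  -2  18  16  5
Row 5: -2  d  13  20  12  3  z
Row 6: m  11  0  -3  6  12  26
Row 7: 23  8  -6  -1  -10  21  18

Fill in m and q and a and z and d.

Rows 2 and 3 both sum to 53, so that's the common total.
The known cells in row 6 total 52, leaving 53 − 52 = 1 for the blank.
The known cells in column 1 total 41, leaving 53 − 41 = 12 for the blank.
The known cells in row 1 total 41, leaving 53 − 41 = 12 for the blank.
The known cells in column 7 total 57, leaving 53 − 57 = -4 for the blank.
The known cells in row 5 total 42, leaving 53 − 42 = 11 for the blank.

m = 1, q = 12, a = 12, z = -4, d = 11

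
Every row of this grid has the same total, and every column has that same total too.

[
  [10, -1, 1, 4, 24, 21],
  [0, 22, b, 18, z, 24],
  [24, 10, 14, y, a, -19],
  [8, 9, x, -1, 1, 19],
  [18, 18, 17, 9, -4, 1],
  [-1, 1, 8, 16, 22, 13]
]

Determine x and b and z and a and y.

x = 23, b = -4, z = -1, a = 17, y = 13

Rows 1 and 5 both sum to 59, so that's the common total.
Column 4 has 4 + 18 − 1 + 9 + 16 = 46; the blank must be 59 − 46 = 13.
Row 3 has 24 + 10 + 14 + 13 − 19 = 42; the blank must be 59 − 42 = 17.
Column 5 has 24 + 17 + 1 − 4 + 22 = 60; the blank must be 59 − 60 = -1.
Row 2 has 0 + 22 + 18 − 1 + 24 = 63; the blank must be 59 − 63 = -4.
Row 4 has 8 + 9 − 1 + 1 + 19 = 36; the blank must be 59 − 36 = 23.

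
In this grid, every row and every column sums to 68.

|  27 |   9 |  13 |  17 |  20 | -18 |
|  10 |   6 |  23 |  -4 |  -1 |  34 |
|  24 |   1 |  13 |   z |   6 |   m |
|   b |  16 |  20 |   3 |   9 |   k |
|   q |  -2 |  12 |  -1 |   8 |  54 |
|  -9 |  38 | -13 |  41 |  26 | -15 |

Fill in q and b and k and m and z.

Row 5: -2 + 12 − 1 + 8 + 54 = 71, so its missing entry is 68 − 71 = -3.
Column 1: 27 + 10 + 24 − 3 − 9 = 49, so its missing entry is 68 − 49 = 19.
Column 4: 17 − 4 + 3 − 1 + 41 = 56, so its missing entry is 68 − 56 = 12.
Row 3: 24 + 1 + 13 + 12 + 6 = 56, so its missing entry is 68 − 56 = 12.
Row 4: 19 + 16 + 20 + 3 + 9 = 67, so its missing entry is 68 − 67 = 1.

q = -3, b = 19, k = 1, m = 12, z = 12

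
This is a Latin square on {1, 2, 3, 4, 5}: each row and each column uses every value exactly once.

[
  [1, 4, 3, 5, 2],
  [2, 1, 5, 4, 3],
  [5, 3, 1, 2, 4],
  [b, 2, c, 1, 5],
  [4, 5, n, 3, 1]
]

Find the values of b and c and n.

For row 5, column 3: row 5 already has {1, 3, 4, 5}; that leaves 2.
At (row 4, col 3): column 3 already has {1, 2, 3, 5}, so the value is 4.
Cell (4,1): row 4 already has {1, 2, 4, 5} → 3.

b = 3, c = 4, n = 2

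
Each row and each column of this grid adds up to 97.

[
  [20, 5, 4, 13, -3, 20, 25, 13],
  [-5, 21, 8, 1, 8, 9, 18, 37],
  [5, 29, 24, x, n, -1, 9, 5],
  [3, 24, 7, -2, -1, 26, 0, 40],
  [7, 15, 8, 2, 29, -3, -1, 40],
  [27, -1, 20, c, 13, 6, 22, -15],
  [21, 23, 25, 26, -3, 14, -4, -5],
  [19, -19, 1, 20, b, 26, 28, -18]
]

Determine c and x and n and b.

Row 6 has 27 − 1 + 20 + 13 + 6 + 22 − 15 = 72; the blank must be 97 − 72 = 25.
Row 8 has 19 − 19 + 1 + 20 + 26 + 28 − 18 = 57; the blank must be 97 − 57 = 40.
Column 5 has -3 + 8 − 1 + 29 + 13 − 3 + 40 = 83; the blank must be 97 − 83 = 14.
Row 3 has 5 + 29 + 24 + 14 − 1 + 9 + 5 = 85; the blank must be 97 − 85 = 12.

c = 25, x = 12, n = 14, b = 40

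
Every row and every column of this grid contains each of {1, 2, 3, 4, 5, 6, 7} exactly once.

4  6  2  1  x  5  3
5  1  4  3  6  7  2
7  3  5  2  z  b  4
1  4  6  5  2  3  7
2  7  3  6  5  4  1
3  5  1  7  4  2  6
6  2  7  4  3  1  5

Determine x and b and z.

x = 7, b = 6, z = 1

For row 3, column 6: column 6 already has {1, 2, 3, 4, 5, 7}; that leaves 6.
Cell (3,5): row 3 already has {2, 3, 4, 5, 6, 7} → 1.
Cell (1,5): row 1 already has {1, 2, 3, 4, 5, 6} → 7.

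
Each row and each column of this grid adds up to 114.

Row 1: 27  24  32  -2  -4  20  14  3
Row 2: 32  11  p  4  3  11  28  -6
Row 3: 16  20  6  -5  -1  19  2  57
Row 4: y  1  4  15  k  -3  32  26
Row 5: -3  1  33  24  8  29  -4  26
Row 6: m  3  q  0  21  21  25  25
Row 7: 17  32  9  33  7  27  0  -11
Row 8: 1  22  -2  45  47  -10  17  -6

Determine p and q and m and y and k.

Row 2 has 32 + 11 + 4 + 3 + 11 + 28 − 6 = 83; the blank must be 114 − 83 = 31.
Column 5 has -4 + 3 − 1 + 8 + 21 + 7 + 47 = 81; the blank must be 114 − 81 = 33.
Row 4 has 1 + 4 + 15 + 33 − 3 + 32 + 26 = 108; the blank must be 114 − 108 = 6.
Column 1 has 27 + 32 + 16 + 6 − 3 + 17 + 1 = 96; the blank must be 114 − 96 = 18.
Row 6 has 18 + 3 + 0 + 21 + 21 + 25 + 25 = 113; the blank must be 114 − 113 = 1.

p = 31, q = 1, m = 18, y = 6, k = 33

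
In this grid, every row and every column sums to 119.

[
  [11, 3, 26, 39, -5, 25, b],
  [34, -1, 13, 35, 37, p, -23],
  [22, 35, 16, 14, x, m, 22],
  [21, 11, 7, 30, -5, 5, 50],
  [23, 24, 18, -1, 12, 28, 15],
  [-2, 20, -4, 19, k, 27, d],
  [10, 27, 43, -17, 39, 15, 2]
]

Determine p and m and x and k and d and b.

p = 24, m = -5, x = 15, k = 26, d = 33, b = 20

The known cells in row 2 total 95, leaving 119 − 95 = 24 for the blank.
The known cells in row 1 total 99, leaving 119 − 99 = 20 for the blank.
The known cells in column 7 total 86, leaving 119 − 86 = 33 for the blank.
The known cells in row 6 total 93, leaving 119 − 93 = 26 for the blank.
The known cells in column 5 total 104, leaving 119 − 104 = 15 for the blank.
The known cells in row 3 total 124, leaving 119 − 124 = -5 for the blank.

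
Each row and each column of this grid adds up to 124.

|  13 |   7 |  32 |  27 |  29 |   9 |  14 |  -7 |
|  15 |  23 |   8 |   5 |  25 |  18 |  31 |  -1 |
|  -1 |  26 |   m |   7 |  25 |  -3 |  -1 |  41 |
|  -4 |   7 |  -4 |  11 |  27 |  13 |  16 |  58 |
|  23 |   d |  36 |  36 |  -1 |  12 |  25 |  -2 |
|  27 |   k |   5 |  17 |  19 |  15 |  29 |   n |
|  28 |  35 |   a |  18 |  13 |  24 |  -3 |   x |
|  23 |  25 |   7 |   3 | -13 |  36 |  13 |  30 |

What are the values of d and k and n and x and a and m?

d = -5, k = 6, n = 6, x = -1, a = 10, m = 30

The known cells in row 3 total 94, leaving 124 − 94 = 30 for the blank.
The known cells in column 3 total 114, leaving 124 − 114 = 10 for the blank.
The known cells in row 7 total 125, leaving 124 − 125 = -1 for the blank.
The known cells in column 8 total 118, leaving 124 − 118 = 6 for the blank.
The known cells in row 6 total 118, leaving 124 − 118 = 6 for the blank.
The known cells in row 5 total 129, leaving 124 − 129 = -5 for the blank.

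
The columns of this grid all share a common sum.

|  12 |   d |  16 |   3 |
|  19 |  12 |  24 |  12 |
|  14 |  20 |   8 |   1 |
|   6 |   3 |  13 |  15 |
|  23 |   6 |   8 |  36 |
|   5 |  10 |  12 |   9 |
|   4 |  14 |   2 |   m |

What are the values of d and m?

d = 18, m = 7

Column 1 sums to 83 and so does column 3; that's the common total.
In column 2 the known cells total 65, leaving 83 − 65 = 18.
In column 4 the known cells total 76, leaving 83 − 76 = 7.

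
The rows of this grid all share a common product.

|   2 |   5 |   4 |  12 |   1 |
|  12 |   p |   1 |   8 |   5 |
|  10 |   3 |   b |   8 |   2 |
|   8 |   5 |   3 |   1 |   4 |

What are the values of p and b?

Rows 1 and 4 each multiply to 480, so every row has product 480.
Row 2: 12×1×8×5 = 480, so the missing entry is 480 ÷ 480 = 1.
Row 3: 10×3×8×2 = 480, so the missing entry is 480 ÷ 480 = 1.

p = 1, b = 1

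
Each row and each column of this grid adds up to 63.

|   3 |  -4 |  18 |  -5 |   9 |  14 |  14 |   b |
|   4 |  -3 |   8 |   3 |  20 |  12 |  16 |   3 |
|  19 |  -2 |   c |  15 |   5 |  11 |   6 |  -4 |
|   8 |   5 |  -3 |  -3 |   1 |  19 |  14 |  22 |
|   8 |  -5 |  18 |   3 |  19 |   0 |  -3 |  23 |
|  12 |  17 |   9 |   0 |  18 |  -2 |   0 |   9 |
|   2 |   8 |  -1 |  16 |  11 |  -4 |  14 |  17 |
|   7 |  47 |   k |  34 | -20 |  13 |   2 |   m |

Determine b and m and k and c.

b = 14, m = -21, k = 1, c = 13

Row 1 has 3 − 4 + 18 − 5 + 9 + 14 + 14 = 49; the blank must be 63 − 49 = 14.
Column 8 has 14 + 3 − 4 + 22 + 23 + 9 + 17 = 84; the blank must be 63 − 84 = -21.
Row 8 has 7 + 47 + 34 − 20 + 13 + 2 − 21 = 62; the blank must be 63 − 62 = 1.
Row 3 has 19 − 2 + 15 + 5 + 11 + 6 − 4 = 50; the blank must be 63 − 50 = 13.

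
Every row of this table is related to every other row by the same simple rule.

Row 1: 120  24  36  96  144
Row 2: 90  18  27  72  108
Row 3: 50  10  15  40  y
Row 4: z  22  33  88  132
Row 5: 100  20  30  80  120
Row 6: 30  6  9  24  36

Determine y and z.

y = 60, z = 110

Each row is a constant multiple of every other row — this is a multiplication table with the headers hidden.
Row 3 is 15/36 = 5/12 times row 1, so its entry in column 5 is 144 × 5/12 = 60.
Row 4 is 33/36 = 11/12 times row 1, so its entry in column 1 is 120 × 11/12 = 110.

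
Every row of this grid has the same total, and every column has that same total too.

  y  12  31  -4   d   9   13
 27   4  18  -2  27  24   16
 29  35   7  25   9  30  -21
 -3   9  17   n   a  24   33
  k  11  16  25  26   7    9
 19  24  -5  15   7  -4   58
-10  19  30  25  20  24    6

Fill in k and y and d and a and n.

k = 20, y = 32, d = 21, a = 4, n = 30

Rows 2 and 3 both sum to 114, so that's the common total.
The known cells in row 5 total 94, leaving 114 − 94 = 20 for the blank.
The known cells in column 1 total 82, leaving 114 − 82 = 32 for the blank.
The known cells in row 1 total 93, leaving 114 − 93 = 21 for the blank.
The known cells in column 5 total 110, leaving 114 − 110 = 4 for the blank.
The known cells in row 4 total 84, leaving 114 − 84 = 30 for the blank.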